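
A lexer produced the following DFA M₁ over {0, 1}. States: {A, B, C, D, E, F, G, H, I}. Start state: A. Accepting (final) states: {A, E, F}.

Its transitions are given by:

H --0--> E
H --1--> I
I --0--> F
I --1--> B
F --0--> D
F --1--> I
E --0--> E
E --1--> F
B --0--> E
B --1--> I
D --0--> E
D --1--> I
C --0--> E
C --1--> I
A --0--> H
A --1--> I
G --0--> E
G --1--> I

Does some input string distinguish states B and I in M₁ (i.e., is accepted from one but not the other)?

First remove the unreachable states {C,G}; 7 states remain.
P0 = {A,E,F} | {B,D,H,I}.
On input 0, block {A,E,F} splits into {A,F} and {E}.
Split {B,D,H,I} by δ(·,0) → {B,D,H} and {I}.
No further refinement is possible. Final partition (4 blocks): {A,F} | {B,D,H} | {E} | {I}.
B and I end up in different blocks, so they are distinguishable. For instance, the string '00' is accepted from only B.

Yes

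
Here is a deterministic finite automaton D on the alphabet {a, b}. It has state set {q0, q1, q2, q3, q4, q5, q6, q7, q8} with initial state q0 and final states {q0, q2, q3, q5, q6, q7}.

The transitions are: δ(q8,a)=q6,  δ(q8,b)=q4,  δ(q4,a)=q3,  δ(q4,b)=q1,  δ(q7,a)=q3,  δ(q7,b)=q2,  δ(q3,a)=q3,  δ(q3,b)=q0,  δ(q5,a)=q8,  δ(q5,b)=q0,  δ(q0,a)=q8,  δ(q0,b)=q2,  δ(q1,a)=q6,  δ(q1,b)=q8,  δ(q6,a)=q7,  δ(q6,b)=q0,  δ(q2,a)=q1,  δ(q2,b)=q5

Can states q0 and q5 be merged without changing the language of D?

Yes

P0 = {q0,q2,q3,q5,q6,q7} | {q1,q4,q8}.
Refine {q0,q2,q3,q5,q6,q7} on symbol a: members go to different blocks, giving {q0,q2,q5} and {q3,q6,q7}.
Stable partition: {q0,q2,q5} | {q1,q4,q8} | {q3,q6,q7} — 3 equivalence classes.
q0 and q5 lie in the same block of the stable partition, so they are equivalent — no string distinguishes them.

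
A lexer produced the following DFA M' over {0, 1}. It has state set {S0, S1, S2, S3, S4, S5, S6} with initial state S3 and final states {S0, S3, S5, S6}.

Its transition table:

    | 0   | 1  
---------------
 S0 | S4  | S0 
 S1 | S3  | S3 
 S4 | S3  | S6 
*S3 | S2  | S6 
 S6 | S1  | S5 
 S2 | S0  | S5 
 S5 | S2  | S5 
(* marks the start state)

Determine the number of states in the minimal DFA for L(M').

P0 = {S0,S3,S5,S6} | {S1,S2,S4}.
Stable partition: {S0,S3,S5,S6} | {S1,S2,S4} — 2 equivalence classes.

2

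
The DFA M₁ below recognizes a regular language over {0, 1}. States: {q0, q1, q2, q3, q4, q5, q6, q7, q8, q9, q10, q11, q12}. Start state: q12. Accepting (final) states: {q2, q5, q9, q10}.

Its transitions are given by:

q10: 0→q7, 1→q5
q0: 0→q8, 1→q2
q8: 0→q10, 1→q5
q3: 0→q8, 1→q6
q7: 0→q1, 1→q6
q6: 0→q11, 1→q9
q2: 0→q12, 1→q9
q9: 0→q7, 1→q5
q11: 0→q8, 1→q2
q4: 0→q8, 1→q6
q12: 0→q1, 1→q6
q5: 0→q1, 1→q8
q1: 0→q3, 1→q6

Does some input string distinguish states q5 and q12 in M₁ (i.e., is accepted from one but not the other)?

Reachable states from the start: {q1,q2,q3,q5,q6,q7,q8,q9,q10,q11,q12}. Unreachable: {q0,q4} — drop them.
P0 = {q2,q5,q9,q10} | {q1,q3,q6,q7,q8,q11,q12}.
On input 1, block {q2,q5,q9,q10} splits into {q2,q9,q10} and {q5}.
Split {q2,q9,q10} by δ(·,1) → {q9,q10} and {q2}.
Refine {q1,q3,q6,q7,q8,q11,q12} on symbol 0: members go to different blocks, giving {q1,q3,q6,q7,q11,q12} and {q8}.
Refine {q1,q3,q6,q7,q11,q12} on symbol 0: members go to different blocks, giving {q1,q6,q7,q12} and {q3,q11}.
On input 0, block {q1,q6,q7,q12} splits into {q1,q6} and {q7,q12}.
Split {q1,q6} by δ(·,1) → {q1} and {q6}.
Refine {q3,q11} on symbol 1: members go to different blocks, giving {q3} and {q11}.
Stable partition: {q9,q10} | {q1} | {q5} | {q2} | {q8} | {q3} | {q7,q12} | {q6} | {q11} — 9 equivalence classes.
q5 and q12 end up in different blocks, so they are distinguishable. For instance, the string 'ε' is accepted from only q5.

Yes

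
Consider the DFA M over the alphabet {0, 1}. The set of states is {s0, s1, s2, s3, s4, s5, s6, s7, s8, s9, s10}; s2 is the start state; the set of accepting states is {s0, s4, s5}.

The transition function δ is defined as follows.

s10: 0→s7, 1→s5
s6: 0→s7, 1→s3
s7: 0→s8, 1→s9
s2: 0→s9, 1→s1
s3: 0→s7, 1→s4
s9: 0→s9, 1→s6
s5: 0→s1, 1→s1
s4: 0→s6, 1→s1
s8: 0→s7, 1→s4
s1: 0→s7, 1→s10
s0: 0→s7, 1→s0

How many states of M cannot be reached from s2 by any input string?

Starting at s2 and following transitions, the reachable set is {s1, s2, s3, s4, s5, s6, s7, s8, s9, s10}. That leaves s0 unreachable — 1 in total.

1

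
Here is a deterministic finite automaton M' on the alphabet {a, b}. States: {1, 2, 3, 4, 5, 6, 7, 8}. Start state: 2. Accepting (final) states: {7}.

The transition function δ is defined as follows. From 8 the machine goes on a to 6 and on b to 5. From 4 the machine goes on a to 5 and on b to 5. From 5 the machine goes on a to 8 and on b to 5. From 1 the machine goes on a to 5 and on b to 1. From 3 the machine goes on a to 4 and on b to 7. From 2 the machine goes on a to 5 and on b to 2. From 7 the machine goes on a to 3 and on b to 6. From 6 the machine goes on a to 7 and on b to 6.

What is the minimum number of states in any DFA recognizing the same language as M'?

7

States {1} cannot be reached from the start state, so discard them.
Initial partition by acceptance: {7} | {2,3,4,5,6,8}.
Refine {2,3,4,5,6,8} on symbol a: members go to different blocks, giving {2,3,4,5,8} and {6}.
Split {2,3,4,5,8} by δ(·,a) → {2,3,4,5} and {8}.
Refine {2,3,4,5} on symbol a: members go to different blocks, giving {2,3,4} and {5}.
Refine {2,3,4} on symbol a: members go to different blocks, giving {2,4} and {3}.
Refine {2,4} on symbol b: members go to different blocks, giving {2} and {4}.
Stable partition: {7} | {2} | {6} | {8} | {5} | {3} | {4} — 7 equivalence classes.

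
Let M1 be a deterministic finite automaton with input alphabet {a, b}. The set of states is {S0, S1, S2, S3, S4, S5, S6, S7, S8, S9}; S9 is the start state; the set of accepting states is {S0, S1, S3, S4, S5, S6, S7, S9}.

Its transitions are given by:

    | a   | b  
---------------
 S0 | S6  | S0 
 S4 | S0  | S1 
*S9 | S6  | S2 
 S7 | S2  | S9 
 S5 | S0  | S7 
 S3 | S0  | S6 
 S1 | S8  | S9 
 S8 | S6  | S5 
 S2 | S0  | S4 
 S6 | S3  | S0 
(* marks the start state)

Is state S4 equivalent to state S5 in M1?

Yes

Every state is reachable, so we keep all 10.
P0 = {S0,S1,S3,S4,S5,S6,S7,S9} | {S2,S8}.
Refine {S0,S1,S3,S4,S5,S6,S7,S9} on symbol a: members go to different blocks, giving {S0,S3,S4,S5,S6,S9} and {S1,S7}.
On input b, block {S0,S3,S4,S5,S6,S9} splits into {S0,S3,S6} and {S4,S5} and {S9}.
Stable partition: {S0,S3,S6} | {S2,S8} | {S1,S7} | {S4,S5} | {S9} — 5 equivalence classes.
S4 and S5 lie in the same block of the stable partition, so they are equivalent — no string distinguishes them.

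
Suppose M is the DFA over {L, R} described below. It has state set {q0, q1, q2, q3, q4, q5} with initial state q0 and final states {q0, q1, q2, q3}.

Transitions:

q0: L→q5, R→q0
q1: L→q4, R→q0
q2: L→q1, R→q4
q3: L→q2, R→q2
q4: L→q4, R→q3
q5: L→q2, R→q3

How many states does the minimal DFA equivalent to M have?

6

All states are reachable from the start state.
P0 = {q0,q1,q2,q3} | {q4,q5}.
On input L, block {q0,q1,q2,q3} splits into {q0,q1} and {q2,q3}.
On input L, block {q4,q5} splits into {q4} and {q5}.
On input L, block {q0,q1} splits into {q0} and {q1}.
Split {q2,q3} by δ(·,L) → {q2} and {q3}.
Stable partition: {q0} | {q4} | {q2} | {q5} | {q1} | {q3} — 6 equivalence classes.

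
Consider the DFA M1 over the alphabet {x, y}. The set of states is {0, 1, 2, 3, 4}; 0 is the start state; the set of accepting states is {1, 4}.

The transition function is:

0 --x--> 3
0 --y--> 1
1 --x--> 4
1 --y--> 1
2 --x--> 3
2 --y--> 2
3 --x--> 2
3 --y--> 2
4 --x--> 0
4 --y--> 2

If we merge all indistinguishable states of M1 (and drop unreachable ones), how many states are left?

4

Initial partition by acceptance: {1,4} | {0,2,3}.
Split {1,4} by δ(·,x) → {1} and {4}.
Split {0,2,3} by δ(·,y) → {2,3} and {0}.
Stable partition: {1} | {2,3} | {4} | {0} — 4 equivalence classes.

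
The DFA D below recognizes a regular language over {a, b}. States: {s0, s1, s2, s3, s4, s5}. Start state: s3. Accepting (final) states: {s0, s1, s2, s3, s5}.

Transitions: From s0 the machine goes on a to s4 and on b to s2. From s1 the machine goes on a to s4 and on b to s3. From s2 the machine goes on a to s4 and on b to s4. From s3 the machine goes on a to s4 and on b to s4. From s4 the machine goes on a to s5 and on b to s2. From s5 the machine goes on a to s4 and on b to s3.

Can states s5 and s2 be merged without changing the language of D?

Reachable states from the start: {s2,s3,s4,s5}. Unreachable: {s0,s1} — drop them.
P0 = {s2,s3,s5} | {s4}.
Refine {s2,s3,s5} on symbol b: members go to different blocks, giving {s2,s3} and {s5}.
The partition is now stable with 3 blocks: {s2,s3} | {s4} | {s5}.
s5 and s2 end up in different blocks, so they are distinguishable. For instance, the string 'b' is accepted from only s5.

No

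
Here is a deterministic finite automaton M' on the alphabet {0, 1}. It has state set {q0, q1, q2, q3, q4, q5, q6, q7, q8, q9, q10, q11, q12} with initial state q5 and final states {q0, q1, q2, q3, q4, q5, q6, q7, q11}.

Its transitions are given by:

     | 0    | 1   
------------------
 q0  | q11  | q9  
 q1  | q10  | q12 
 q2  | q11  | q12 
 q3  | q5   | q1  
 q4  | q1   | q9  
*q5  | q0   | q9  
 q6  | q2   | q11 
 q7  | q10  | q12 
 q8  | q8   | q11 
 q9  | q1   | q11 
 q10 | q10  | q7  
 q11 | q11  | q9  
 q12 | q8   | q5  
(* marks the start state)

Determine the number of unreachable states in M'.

4

No path from q5 leads to q2, q3, q4, q6; the other 9 states are all reachable.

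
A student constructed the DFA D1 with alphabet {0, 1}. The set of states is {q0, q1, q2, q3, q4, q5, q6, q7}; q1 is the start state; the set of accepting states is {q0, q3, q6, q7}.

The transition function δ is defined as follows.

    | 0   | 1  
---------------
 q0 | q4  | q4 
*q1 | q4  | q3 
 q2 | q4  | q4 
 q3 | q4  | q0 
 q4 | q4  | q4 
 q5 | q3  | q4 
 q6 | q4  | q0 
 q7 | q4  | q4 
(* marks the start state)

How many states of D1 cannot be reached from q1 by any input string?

No path from q1 leads to q2, q5, q6, q7; the other 4 states are all reachable.

4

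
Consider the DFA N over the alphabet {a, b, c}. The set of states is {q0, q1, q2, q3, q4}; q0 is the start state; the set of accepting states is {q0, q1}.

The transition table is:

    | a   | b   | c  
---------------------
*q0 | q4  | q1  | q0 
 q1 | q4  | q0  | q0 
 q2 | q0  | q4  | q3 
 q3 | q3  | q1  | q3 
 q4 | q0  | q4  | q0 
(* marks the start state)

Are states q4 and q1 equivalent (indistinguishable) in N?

No

States {q2,q3} cannot be reached from the start state, so discard them.
Initial partition by acceptance: {q0,q1} | {q4}.
Stable partition: {q0,q1} | {q4} — 2 equivalence classes.
q4 and q1 end up in different blocks, so they are distinguishable. For instance, the string 'ε' is accepted from only q1.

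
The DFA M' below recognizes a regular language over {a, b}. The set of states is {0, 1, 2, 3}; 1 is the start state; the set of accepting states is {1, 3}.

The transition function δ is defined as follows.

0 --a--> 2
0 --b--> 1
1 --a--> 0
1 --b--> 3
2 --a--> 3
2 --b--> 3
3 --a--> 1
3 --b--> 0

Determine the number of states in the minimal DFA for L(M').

Every state is reachable, so we keep all 4.
Start with accepting vs non-accepting: {1,3} | {0,2}.
Refine {1,3} on symbol a: members go to different blocks, giving {1} and {3}.
Split {0,2} by δ(·,a) → {0} and {2}.
No further refinement is possible. Final partition (4 blocks): {1} | {0} | {3} | {2}.

4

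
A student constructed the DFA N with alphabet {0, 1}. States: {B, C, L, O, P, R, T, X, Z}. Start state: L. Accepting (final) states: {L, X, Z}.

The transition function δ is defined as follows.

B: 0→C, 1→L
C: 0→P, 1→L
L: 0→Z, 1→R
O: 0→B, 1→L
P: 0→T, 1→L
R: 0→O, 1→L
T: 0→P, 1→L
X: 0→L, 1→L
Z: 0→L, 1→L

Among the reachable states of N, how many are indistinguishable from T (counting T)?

Reachable states from the start: {B,C,L,O,P,R,T,Z}. Unreachable: {X} — drop them.
Start with accepting vs non-accepting: {L,Z} | {B,C,O,P,R,T}.
Refine {L,Z} on symbol 1: members go to different blocks, giving {Z} and {L}.
Stable partition: {Z} | {B,C,O,P,R,T} | {L} — 3 equivalence classes.
State T belongs to the block {B,C,O,P,R,T}, which has 6 states.

6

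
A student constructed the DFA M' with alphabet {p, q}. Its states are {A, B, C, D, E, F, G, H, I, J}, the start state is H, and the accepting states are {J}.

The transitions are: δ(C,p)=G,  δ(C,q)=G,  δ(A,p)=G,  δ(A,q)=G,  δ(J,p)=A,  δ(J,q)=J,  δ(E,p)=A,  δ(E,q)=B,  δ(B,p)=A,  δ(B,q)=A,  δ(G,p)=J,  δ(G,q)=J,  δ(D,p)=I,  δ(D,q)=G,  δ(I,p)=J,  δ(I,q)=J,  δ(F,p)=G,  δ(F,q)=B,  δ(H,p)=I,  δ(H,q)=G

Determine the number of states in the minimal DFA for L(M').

First remove the unreachable states {B,C,D,E,F}; 5 states remain.
Start with accepting vs non-accepting: {J} | {A,G,H,I}.
On input p, block {A,G,H,I} splits into {A,H} and {G,I}.
The partition is now stable with 3 blocks: {J} | {A,H} | {G,I}.

3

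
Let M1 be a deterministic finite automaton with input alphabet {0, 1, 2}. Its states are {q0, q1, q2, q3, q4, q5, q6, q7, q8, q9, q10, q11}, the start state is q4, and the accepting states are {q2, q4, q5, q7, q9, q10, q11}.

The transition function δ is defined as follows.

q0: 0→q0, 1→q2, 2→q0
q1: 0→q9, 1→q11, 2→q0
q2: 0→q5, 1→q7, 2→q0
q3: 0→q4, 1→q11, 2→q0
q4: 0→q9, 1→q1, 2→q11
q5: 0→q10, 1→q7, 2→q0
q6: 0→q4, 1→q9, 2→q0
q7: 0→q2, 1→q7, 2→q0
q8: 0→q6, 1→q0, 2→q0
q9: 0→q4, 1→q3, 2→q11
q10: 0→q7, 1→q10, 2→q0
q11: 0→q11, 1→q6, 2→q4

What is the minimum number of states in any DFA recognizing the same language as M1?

4

First remove the unreachable states {q8}; 11 states remain.
P0 = {q2,q4,q5,q7,q9,q10,q11} | {q0,q1,q3,q6}.
On input 1, block {q2,q4,q5,q7,q9,q10,q11} splits into {q2,q5,q7,q10} and {q4,q9,q11}.
Split {q0,q1,q3,q6} by δ(·,0) → {q1,q3,q6} and {q0}.
The partition is now stable with 4 blocks: {q2,q5,q7,q10} | {q1,q3,q6} | {q4,q9,q11} | {q0}.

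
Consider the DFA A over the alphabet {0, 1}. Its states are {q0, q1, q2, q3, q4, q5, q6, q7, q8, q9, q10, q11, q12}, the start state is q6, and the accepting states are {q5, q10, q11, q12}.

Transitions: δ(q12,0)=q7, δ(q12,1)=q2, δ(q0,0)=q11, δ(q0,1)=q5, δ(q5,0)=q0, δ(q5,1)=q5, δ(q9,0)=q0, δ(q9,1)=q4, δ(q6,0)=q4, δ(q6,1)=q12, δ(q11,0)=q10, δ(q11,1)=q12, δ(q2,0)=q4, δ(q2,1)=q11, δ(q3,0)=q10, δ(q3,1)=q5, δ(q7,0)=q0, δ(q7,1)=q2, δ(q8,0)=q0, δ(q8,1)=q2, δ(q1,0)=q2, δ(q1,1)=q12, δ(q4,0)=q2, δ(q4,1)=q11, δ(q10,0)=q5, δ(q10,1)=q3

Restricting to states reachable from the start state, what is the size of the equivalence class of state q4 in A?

Reachable states from the start: {q0,q2,q3,q4,q5,q6,q7,q10,q11,q12}. Unreachable: {q1,q8,q9} — drop them.
Start with accepting vs non-accepting: {q5,q10,q11,q12} | {q0,q2,q3,q4,q6,q7}.
On input 0, block {q5,q10,q11,q12} splits into {q5,q12} and {q10,q11}.
Split {q5,q12} by δ(·,1) → {q5} and {q12}.
Split {q0,q2,q3,q4,q6,q7} by δ(·,0) → {q2,q4,q6,q7} and {q0,q3}.
On input 0, block {q2,q4,q6,q7} splits into {q2,q4,q6} and {q7}.
Refine {q2,q4,q6} on symbol 1: members go to different blocks, giving {q2,q4} and {q6}.
Split {q10,q11} by δ(·,0) → {q10} and {q11}.
On input 0, block {q0,q3} splits into {q0} and {q3}.
The partition is now stable with 9 blocks: {q5} | {q2,q4} | {q10} | {q12} | {q0} | {q7} | {q6} | {q11} | {q3}.
State q4 belongs to the block {q2,q4}, which has 2 states.

2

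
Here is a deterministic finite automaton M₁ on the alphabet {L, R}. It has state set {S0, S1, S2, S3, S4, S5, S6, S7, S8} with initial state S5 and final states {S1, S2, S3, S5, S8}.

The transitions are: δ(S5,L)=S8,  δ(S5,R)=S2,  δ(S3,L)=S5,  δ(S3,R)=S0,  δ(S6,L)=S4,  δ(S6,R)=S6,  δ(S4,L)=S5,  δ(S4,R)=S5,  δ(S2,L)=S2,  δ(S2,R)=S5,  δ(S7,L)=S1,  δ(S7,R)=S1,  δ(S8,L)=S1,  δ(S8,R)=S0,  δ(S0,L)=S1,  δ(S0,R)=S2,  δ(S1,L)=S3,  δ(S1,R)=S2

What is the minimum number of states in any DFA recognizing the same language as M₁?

4

States {S4,S6,S7} cannot be reached from the start state, so discard them.
P0 = {S1,S2,S3,S5,S8} | {S0}.
Split {S1,S2,S3,S5,S8} by δ(·,R) → {S1,S2,S5} and {S3,S8}.
Split {S1,S2,S5} by δ(·,L) → {S1,S5} and {S2}.
Stable partition: {S1,S5} | {S0} | {S3,S8} | {S2} — 4 equivalence classes.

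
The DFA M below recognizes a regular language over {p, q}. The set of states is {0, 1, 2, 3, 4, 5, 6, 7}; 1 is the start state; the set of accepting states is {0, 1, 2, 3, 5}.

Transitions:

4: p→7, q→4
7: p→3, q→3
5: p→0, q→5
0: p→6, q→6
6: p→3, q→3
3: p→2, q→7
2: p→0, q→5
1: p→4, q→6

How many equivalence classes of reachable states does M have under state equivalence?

Initial partition by acceptance: {0,1,2,3,5} | {4,6,7}.
Refine {0,1,2,3,5} on symbol p: members go to different blocks, giving {2,3,5} and {0,1}.
Refine {2,3,5} on symbol p: members go to different blocks, giving {2,5} and {3}.
Split {4,6,7} by δ(·,p) → {6,7} and {4}.
On input p, block {0,1} splits into {0} and {1}.
No further refinement is possible. Final partition (6 blocks): {2,5} | {6,7} | {0} | {3} | {4} | {1}.

6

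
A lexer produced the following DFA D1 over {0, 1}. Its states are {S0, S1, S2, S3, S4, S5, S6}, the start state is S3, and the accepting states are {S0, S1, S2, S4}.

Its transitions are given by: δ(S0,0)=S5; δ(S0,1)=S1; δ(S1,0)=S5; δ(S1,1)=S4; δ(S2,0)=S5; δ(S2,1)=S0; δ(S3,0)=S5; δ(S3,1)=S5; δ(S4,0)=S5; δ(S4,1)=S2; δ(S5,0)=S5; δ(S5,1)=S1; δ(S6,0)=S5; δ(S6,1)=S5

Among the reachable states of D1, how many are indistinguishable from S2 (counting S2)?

4

States {S6} cannot be reached from the start state, so discard them.
Start with accepting vs non-accepting: {S0,S1,S2,S4} | {S3,S5}.
On input 1, block {S3,S5} splits into {S3} and {S5}.
The partition is now stable with 3 blocks: {S0,S1,S2,S4} | {S3} | {S5}.
State S2 belongs to the block {S0,S1,S2,S4}, which has 4 states.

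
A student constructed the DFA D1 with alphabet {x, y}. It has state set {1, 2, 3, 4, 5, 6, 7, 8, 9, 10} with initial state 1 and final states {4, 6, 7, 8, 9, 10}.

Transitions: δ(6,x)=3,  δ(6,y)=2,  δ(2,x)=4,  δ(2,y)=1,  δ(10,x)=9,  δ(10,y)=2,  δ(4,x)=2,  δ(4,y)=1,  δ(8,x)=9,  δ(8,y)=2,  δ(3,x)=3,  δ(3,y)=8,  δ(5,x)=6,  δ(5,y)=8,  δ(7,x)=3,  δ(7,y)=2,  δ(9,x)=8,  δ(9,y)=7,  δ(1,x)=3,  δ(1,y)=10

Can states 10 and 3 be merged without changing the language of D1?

Reachable states from the start: {1,2,3,4,7,8,9,10}. Unreachable: {5,6} — drop them.
Initial partition by acceptance: {4,7,8,9,10} | {1,2,3}.
On input x, block {4,7,8,9,10} splits into {8,9,10} and {4,7}.
On input y, block {8,9,10} splits into {8,10} and {9}.
Refine {1,2,3} on symbol x: members go to different blocks, giving {1,3} and {2}.
Refine {4,7} on symbol x: members go to different blocks, giving {4} and {7}.
The partition is now stable with 6 blocks: {8,10} | {1,3} | {4} | {9} | {2} | {7}.
10 and 3 end up in different blocks, so they are distinguishable. For instance, the string 'ε' is accepted from only 10.

No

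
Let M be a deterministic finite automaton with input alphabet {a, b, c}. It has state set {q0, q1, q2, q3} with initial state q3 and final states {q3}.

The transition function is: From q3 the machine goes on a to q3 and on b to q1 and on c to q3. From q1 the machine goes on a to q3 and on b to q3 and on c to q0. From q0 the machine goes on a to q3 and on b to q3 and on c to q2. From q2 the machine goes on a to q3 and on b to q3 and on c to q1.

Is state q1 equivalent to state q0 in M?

P0 = {q3} | {q0,q1,q2}.
Stable partition: {q3} | {q0,q1,q2} — 2 equivalence classes.
q1 and q0 lie in the same block of the stable partition, so they are equivalent — no string distinguishes them.

Yes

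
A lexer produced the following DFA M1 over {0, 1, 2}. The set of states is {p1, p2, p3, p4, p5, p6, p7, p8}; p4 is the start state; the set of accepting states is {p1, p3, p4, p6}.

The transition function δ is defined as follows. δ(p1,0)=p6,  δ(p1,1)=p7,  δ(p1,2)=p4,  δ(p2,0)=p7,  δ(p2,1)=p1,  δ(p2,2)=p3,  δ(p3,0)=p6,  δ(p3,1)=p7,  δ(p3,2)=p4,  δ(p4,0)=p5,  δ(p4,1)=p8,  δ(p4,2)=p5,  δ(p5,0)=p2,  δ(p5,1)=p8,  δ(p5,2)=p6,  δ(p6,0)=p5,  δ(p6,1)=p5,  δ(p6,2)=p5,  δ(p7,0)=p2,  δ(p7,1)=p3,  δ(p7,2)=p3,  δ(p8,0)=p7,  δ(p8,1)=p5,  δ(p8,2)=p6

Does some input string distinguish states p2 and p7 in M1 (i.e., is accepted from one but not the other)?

No

All states are reachable from the start state.
P0 = {p1,p3,p4,p6} | {p2,p5,p7,p8}.
Refine {p1,p3,p4,p6} on symbol 0: members go to different blocks, giving {p1,p3} and {p4,p6}.
Split {p2,p5,p7,p8} by δ(·,1) → {p2,p7} and {p5,p8}.
The partition is now stable with 4 blocks: {p1,p3} | {p2,p7} | {p4,p6} | {p5,p8}.
p2 and p7 lie in the same block of the stable partition, so they are equivalent — no string distinguishes them.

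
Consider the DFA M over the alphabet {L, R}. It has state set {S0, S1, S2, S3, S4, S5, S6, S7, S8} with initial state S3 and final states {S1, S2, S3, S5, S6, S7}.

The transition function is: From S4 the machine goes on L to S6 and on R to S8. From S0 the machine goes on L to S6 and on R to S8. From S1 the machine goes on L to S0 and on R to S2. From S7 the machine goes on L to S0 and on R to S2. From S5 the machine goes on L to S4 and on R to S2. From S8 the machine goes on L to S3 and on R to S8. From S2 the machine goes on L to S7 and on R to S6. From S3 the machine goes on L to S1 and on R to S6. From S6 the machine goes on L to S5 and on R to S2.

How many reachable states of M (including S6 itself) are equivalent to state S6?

3

P0 = {S1,S2,S3,S5,S6,S7} | {S0,S4,S8}.
On input L, block {S1,S2,S3,S5,S6,S7} splits into {S1,S5,S7} and {S2,S3,S6}.
Stable partition: {S1,S5,S7} | {S0,S4,S8} | {S2,S3,S6} — 3 equivalence classes.
The equivalence class containing S6 is {S2,S3,S6}, of size 3.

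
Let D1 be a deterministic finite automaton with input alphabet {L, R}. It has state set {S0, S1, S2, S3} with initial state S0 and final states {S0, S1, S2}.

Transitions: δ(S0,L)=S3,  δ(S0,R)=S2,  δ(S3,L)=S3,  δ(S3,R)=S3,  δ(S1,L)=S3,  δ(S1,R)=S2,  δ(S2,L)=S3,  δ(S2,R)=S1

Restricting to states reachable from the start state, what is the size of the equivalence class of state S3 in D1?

1

Every state is reachable, so we keep all 4.
P0 = {S0,S1,S2} | {S3}.
Stable partition: {S0,S1,S2} | {S3} — 2 equivalence classes.
The equivalence class containing S3 is {S3}, of size 1.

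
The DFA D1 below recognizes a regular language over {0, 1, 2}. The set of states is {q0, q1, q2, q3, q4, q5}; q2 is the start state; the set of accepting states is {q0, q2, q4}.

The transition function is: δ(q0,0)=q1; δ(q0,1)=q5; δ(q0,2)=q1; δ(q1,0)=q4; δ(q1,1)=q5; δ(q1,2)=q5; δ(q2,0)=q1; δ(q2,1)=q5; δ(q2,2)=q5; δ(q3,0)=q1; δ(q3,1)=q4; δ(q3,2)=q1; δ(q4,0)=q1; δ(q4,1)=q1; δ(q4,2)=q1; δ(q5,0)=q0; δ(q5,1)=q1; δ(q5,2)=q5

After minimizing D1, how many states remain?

2

States {q3} cannot be reached from the start state, so discard them.
Start with accepting vs non-accepting: {q0,q2,q4} | {q1,q5}.
No further refinement is possible. Final partition (2 blocks): {q0,q2,q4} | {q1,q5}.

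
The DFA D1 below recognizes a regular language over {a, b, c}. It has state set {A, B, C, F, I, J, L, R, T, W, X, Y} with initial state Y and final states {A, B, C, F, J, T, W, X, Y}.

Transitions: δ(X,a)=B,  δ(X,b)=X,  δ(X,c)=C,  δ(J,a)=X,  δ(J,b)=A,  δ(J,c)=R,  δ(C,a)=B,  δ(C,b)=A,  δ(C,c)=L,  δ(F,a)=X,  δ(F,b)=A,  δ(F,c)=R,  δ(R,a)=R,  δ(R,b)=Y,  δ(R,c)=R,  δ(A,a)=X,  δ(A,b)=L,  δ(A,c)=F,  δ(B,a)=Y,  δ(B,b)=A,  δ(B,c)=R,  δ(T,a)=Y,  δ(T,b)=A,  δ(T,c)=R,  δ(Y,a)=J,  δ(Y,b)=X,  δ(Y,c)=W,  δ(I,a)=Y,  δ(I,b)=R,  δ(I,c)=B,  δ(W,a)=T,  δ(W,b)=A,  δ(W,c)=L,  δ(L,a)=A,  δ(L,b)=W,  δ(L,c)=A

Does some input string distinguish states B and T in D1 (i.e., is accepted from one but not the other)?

No

First remove the unreachable states {I}; 11 states remain.
Initial partition by acceptance: {A,B,C,F,J,T,W,X,Y} | {L,R}.
On input b, block {A,B,C,F,J,T,W,X,Y} splits into {B,C,F,J,T,W,X,Y} and {A}.
Refine {B,C,F,J,T,W,X,Y} on symbol b: members go to different blocks, giving {B,C,F,J,T,W} and {X,Y}.
Refine {B,C,F,J,T,W} on symbol a: members go to different blocks, giving {B,F,J,T} and {C,W}.
On input a, block {L,R} splits into {L} and {R}.
The partition is now stable with 6 blocks: {B,F,J,T} | {L} | {A} | {X,Y} | {C,W} | {R}.
B and T lie in the same block of the stable partition, so they are equivalent — no string distinguishes them.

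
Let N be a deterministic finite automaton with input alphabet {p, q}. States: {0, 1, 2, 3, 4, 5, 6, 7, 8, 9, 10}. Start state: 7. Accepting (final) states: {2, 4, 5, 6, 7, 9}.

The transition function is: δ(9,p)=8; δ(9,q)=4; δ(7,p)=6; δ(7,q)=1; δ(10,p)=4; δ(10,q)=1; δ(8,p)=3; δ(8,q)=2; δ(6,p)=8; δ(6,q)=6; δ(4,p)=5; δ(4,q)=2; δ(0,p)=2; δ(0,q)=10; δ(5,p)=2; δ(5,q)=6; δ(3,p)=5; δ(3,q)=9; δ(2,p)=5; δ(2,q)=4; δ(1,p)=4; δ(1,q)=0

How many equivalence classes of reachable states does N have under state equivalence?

8

P0 = {2,4,5,6,7,9} | {0,1,3,8,10}.
Refine {2,4,5,6,7,9} on symbol p: members go to different blocks, giving {2,4,5,7} and {6,9}.
Split {2,4,5,7} by δ(·,p) → {2,4,5} and {7}.
Refine {2,4,5} on symbol q: members go to different blocks, giving {2,4} and {5}.
Split {0,1,3,8,10} by δ(·,p) → {0,1,10} and {3} and {8}.
Split {6,9} by δ(·,q) → {6} and {9}.
Stable partition: {2,4} | {0,1,10} | {6} | {7} | {5} | {3} | {8} | {9} — 8 equivalence classes.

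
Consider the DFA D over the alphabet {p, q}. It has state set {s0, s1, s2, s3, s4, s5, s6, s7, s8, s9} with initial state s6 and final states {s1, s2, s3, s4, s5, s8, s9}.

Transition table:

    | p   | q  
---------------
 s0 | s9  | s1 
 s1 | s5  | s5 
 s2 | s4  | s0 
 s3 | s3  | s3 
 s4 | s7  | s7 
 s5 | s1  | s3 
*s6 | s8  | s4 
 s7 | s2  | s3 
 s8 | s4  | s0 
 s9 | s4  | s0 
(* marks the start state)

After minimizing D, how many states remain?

Every state is reachable, so we keep all 10.
P0 = {s1,s2,s3,s4,s5,s8,s9} | {s0,s6,s7}.
Split {s1,s2,s3,s4,s5,s8,s9} by δ(·,p) → {s1,s2,s3,s5,s8,s9} and {s4}.
On input p, block {s1,s2,s3,s5,s8,s9} splits into {s1,s3,s5} and {s2,s8,s9}.
Split {s0,s6,s7} by δ(·,q) → {s0,s7} and {s6}.
No further refinement is possible. Final partition (5 blocks): {s1,s3,s5} | {s0,s7} | {s4} | {s2,s8,s9} | {s6}.

5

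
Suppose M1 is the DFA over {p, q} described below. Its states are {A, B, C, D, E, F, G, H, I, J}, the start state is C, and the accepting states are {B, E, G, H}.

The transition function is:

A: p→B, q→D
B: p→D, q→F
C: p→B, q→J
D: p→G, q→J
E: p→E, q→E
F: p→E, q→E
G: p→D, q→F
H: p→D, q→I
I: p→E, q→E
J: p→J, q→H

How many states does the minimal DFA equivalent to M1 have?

States {A} cannot be reached from the start state, so discard them.
Start with accepting vs non-accepting: {B,E,G,H} | {C,D,F,I,J}.
On input p, block {B,E,G,H} splits into {B,G,H} and {E}.
Split {C,D,F,I,J} by δ(·,p) → {C,D} and {F,I} and {J}.
Stable partition: {B,G,H} | {C,D} | {E} | {F,I} | {J} — 5 equivalence classes.

5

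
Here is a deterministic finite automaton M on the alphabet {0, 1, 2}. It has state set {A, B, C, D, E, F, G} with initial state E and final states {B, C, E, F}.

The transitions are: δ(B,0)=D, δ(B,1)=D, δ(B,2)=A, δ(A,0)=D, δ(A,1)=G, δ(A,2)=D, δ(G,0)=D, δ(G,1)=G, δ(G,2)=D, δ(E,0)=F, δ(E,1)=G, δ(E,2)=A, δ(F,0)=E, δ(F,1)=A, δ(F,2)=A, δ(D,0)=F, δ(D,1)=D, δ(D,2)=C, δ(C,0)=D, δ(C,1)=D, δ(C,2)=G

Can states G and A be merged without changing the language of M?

States {B} cannot be reached from the start state, so discard them.
Initial partition by acceptance: {C,E,F} | {A,D,G}.
Refine {C,E,F} on symbol 0: members go to different blocks, giving {E,F} and {C}.
Split {A,D,G} by δ(·,0) → {A,G} and {D}.
No further refinement is possible. Final partition (4 blocks): {E,F} | {A,G} | {C} | {D}.
G and A lie in the same block of the stable partition, so they are equivalent — no string distinguishes them.

Yes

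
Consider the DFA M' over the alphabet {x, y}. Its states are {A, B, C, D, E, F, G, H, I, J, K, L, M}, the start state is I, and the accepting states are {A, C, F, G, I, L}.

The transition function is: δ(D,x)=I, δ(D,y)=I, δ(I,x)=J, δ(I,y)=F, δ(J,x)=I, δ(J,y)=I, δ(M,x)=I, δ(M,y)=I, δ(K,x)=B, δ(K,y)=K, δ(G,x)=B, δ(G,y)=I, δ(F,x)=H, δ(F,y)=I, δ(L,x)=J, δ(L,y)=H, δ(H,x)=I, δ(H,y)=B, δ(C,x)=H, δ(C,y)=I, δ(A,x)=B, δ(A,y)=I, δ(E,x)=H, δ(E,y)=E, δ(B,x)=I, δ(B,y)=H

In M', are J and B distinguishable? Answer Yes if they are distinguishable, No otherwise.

Yes

First remove the unreachable states {A,C,D,E,G,K,L,M}; 5 states remain.
Start with accepting vs non-accepting: {F,I} | {B,H,J}.
On input y, block {B,H,J} splits into {B,H} and {J}.
Refine {F,I} on symbol x: members go to different blocks, giving {F} and {I}.
No further refinement is possible. Final partition (4 blocks): {F} | {B,H} | {J} | {I}.
J and B end up in different blocks, so they are distinguishable. For instance, the string 'y' is accepted from only J.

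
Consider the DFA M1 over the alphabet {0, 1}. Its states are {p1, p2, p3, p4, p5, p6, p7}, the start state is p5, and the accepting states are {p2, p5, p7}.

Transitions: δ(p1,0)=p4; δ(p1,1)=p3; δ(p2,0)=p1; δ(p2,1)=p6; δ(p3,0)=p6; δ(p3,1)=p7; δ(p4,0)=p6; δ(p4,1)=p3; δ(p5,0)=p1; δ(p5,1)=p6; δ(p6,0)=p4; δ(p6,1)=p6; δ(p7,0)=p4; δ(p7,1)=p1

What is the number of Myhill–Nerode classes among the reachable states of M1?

6

States {p2} cannot be reached from the start state, so discard them.
Initial partition by acceptance: {p5,p7} | {p1,p3,p4,p6}.
Refine {p1,p3,p4,p6} on symbol 1: members go to different blocks, giving {p1,p4,p6} and {p3}.
Split {p1,p4,p6} by δ(·,1) → {p1,p4} and {p6}.
Split {p5,p7} by δ(·,1) → {p5} and {p7}.
Refine {p1,p4} on symbol 0: members go to different blocks, giving {p1} and {p4}.
Stable partition: {p5} | {p1} | {p3} | {p6} | {p7} | {p4} — 6 equivalence classes.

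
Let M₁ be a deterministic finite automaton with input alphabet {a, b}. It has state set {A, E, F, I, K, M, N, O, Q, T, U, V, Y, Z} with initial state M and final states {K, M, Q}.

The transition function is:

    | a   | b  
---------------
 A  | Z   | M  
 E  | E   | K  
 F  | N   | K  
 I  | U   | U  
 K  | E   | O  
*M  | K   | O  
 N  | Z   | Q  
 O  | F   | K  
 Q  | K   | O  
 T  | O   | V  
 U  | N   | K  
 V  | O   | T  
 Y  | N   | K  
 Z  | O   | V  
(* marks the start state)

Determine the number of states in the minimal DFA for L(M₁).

7

States {A,I,U,Y} cannot be reached from the start state, so discard them.
Initial partition by acceptance: {K,M,Q} | {E,F,N,O,T,V,Z}.
Split {K,M,Q} by δ(·,a) → {M,Q} and {K}.
On input b, block {E,F,N,O,T,V,Z} splits into {T,V,Z} and {E,F,O} and {N}.
Refine {E,F,O} on symbol a: members go to different blocks, giving {E,O} and {F}.
On input a, block {E,O} splits into {O} and {E}.
No further refinement is possible. Final partition (7 blocks): {M,Q} | {T,V,Z} | {K} | {O} | {N} | {F} | {E}.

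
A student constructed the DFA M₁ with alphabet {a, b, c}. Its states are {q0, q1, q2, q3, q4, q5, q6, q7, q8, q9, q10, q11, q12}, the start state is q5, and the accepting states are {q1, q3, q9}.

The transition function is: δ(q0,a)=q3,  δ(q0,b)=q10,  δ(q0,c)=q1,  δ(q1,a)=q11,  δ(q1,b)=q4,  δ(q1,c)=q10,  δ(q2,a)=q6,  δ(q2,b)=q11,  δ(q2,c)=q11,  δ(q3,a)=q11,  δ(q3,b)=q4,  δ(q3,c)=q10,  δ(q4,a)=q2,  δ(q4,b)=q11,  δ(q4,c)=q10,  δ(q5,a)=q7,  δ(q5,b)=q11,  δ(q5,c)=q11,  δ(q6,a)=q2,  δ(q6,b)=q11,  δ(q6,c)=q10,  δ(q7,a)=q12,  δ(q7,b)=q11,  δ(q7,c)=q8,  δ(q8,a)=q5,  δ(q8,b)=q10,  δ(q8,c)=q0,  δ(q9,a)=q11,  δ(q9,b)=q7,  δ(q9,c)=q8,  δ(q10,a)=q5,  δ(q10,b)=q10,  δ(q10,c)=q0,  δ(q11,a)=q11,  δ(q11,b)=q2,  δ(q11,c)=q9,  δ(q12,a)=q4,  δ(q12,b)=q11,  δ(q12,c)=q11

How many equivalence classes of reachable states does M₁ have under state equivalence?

6

All states are reachable from the start state.
P0 = {q1,q3,q9} | {q0,q2,q4,q5,q6,q7,q8,q10,q11,q12}.
Refine {q0,q2,q4,q5,q6,q7,q8,q10,q11,q12} on symbol a: members go to different blocks, giving {q2,q4,q5,q6,q7,q8,q10,q11,q12} and {q0}.
Split {q2,q4,q5,q6,q7,q8,q10,q11,q12} by δ(·,c) → {q2,q4,q5,q6,q7,q12} and {q8,q10} and {q11}.
Split {q2,q4,q5,q6,q7,q12} by δ(·,c) → {q2,q5,q12} and {q4,q6,q7}.
The partition is now stable with 6 blocks: {q1,q3,q9} | {q2,q5,q12} | {q0} | {q8,q10} | {q11} | {q4,q6,q7}.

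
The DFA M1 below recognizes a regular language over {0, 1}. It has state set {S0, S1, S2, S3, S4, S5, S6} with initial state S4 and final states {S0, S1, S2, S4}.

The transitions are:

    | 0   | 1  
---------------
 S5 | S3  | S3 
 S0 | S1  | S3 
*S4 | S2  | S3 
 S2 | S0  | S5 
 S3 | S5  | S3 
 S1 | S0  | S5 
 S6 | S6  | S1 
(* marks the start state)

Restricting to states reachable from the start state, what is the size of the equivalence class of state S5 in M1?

First remove the unreachable states {S6}; 6 states remain.
Start with accepting vs non-accepting: {S0,S1,S2,S4} | {S3,S5}.
Stable partition: {S0,S1,S2,S4} | {S3,S5} — 2 equivalence classes.
State S5 belongs to the block {S3,S5}, which has 2 states.

2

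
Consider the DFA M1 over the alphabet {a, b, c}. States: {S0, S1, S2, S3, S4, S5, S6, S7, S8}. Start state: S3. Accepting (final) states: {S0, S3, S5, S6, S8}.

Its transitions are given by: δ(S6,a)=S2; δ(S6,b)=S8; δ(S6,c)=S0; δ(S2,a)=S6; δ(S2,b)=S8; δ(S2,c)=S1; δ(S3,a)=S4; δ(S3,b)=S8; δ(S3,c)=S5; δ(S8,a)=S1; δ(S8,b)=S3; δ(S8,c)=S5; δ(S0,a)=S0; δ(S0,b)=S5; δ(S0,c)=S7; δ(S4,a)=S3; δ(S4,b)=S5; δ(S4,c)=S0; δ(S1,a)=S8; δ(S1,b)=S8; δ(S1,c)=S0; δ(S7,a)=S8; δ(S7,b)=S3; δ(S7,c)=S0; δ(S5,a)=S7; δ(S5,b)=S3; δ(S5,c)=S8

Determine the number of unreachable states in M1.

No path from S3 leads to S2, S6; the other 7 states are all reachable.

2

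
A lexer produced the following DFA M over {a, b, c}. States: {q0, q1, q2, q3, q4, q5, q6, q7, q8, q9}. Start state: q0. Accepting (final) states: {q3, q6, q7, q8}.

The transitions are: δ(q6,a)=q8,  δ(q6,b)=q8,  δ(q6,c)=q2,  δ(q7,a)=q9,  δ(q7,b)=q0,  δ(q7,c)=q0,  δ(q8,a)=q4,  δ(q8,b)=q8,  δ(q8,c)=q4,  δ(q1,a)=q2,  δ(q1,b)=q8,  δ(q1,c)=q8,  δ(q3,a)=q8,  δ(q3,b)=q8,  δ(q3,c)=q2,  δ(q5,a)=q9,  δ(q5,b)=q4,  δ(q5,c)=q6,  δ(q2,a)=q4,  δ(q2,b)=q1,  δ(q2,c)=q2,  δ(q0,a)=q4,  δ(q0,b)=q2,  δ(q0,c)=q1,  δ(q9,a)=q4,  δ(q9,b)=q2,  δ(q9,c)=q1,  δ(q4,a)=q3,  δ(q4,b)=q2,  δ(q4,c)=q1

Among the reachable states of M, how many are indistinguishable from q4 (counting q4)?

First remove the unreachable states {q5,q6,q7,q9}; 6 states remain.
P0 = {q3,q8} | {q0,q1,q2,q4}.
Refine {q3,q8} on symbol a: members go to different blocks, giving {q3} and {q8}.
Split {q0,q1,q2,q4} by δ(·,a) → {q0,q1,q2} and {q4}.
On input a, block {q0,q1,q2} splits into {q0,q2} and {q1}.
On input b, block {q0,q2} splits into {q0} and {q2}.
The partition is now stable with 6 blocks: {q3} | {q0} | {q8} | {q4} | {q1} | {q2}.
The equivalence class containing q4 is {q4}, of size 1.

1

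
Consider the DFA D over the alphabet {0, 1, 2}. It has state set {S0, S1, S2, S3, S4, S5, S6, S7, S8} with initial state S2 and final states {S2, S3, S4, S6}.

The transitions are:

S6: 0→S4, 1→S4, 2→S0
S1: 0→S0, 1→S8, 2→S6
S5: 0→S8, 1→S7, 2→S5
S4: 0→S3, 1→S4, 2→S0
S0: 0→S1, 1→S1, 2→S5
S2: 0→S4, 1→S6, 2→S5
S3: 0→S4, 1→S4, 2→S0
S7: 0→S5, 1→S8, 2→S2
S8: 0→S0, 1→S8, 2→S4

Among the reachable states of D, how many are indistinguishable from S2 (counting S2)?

4

Start with accepting vs non-accepting: {S2,S3,S4,S6} | {S0,S1,S5,S7,S8}.
Split {S0,S1,S5,S7,S8} by δ(·,2) → {S1,S7,S8} and {S0,S5}.
The partition is now stable with 3 blocks: {S2,S3,S4,S6} | {S1,S7,S8} | {S0,S5}.
State S2 belongs to the block {S2,S3,S4,S6}, which has 4 states.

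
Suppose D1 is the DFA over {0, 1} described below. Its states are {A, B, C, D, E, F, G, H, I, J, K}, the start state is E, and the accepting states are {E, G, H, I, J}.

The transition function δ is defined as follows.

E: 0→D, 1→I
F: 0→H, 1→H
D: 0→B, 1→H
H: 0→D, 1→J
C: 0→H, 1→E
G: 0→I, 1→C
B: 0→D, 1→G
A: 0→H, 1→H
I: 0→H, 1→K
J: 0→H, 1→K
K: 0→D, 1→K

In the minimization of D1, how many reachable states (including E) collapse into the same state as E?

States {A,F} cannot be reached from the start state, so discard them.
Initial partition by acceptance: {E,G,H,I,J} | {B,C,D,K}.
Split {E,G,H,I,J} by δ(·,0) → {G,I,J} and {E,H}.
Refine {G,I,J} on symbol 0: members go to different blocks, giving {I,J} and {G}.
On input 0, block {B,C,D,K} splits into {B,D,K} and {C}.
On input 1, block {B,D,K} splits into {B} and {D} and {K}.
Stable partition: {I,J} | {B} | {E,H} | {G} | {C} | {D} | {K} — 7 equivalence classes.
The equivalence class containing E is {E,H}, of size 2.

2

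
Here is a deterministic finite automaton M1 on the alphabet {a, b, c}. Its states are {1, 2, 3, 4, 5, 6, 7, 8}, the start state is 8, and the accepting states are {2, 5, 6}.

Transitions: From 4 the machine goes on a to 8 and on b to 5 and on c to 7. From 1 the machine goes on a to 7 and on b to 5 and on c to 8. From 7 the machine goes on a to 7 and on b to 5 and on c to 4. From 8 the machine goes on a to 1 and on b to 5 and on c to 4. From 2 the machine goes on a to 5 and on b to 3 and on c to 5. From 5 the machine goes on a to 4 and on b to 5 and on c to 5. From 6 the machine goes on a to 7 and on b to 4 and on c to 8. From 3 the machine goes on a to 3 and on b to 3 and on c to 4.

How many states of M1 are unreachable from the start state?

No path from 8 leads to 2, 3, 6; the other 5 states are all reachable.

3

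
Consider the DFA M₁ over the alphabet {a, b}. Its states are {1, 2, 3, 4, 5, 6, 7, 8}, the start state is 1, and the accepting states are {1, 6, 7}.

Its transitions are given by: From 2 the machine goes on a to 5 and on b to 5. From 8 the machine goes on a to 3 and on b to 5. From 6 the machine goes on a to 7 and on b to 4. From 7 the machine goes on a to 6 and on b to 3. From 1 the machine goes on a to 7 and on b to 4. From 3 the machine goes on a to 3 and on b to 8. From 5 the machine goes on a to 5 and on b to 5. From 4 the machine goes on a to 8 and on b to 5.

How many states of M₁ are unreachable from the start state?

No path from 1 leads to 2; the other 7 states are all reachable.

1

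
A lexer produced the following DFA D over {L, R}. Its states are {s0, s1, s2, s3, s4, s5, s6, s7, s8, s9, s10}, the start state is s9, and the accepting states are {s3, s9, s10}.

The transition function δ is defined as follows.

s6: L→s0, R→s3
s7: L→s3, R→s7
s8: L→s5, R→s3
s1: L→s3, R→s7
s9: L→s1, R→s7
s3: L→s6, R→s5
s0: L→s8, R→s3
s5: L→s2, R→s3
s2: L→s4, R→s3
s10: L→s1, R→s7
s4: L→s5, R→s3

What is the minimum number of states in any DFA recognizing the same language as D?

First remove the unreachable states {s10}; 10 states remain.
Start with accepting vs non-accepting: {s3,s9} | {s0,s1,s2,s4,s5,s6,s7,s8}.
Split {s0,s1,s2,s4,s5,s6,s7,s8} by δ(·,L) → {s0,s2,s4,s5,s6,s8} and {s1,s7}.
Split {s3,s9} by δ(·,L) → {s3} and {s9}.
No further refinement is possible. Final partition (4 blocks): {s3} | {s0,s2,s4,s5,s6,s8} | {s1,s7} | {s9}.

4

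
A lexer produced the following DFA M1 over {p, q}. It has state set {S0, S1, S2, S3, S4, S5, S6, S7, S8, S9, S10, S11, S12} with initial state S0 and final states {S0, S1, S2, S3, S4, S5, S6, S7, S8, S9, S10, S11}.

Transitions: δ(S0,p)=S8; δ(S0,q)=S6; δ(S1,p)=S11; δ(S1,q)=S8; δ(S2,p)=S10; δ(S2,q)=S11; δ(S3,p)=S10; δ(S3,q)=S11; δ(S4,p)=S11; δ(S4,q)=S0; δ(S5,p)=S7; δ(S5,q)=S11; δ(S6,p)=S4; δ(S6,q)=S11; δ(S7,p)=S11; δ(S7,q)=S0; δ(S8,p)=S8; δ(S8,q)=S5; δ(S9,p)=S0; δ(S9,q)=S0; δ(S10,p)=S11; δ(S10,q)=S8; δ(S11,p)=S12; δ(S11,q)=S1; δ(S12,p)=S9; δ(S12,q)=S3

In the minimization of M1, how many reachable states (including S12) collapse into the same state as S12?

1

Reachable states from the start: {S0,S1,S3,S4,S5,S6,S7,S8,S9,S10,S11,S12}. Unreachable: {S2} — drop them.
Start with accepting vs non-accepting: {S0,S1,S3,S4,S5,S6,S7,S8,S9,S10,S11} | {S12}.
On input p, block {S0,S1,S3,S4,S5,S6,S7,S8,S9,S10,S11} splits into {S0,S1,S3,S4,S5,S6,S7,S8,S9,S10} and {S11}.
Split {S0,S1,S3,S4,S5,S6,S7,S8,S9,S10} by δ(·,p) → {S0,S3,S5,S6,S8,S9} and {S1,S4,S7,S10}.
Split {S0,S3,S5,S6,S8,S9} by δ(·,p) → {S0,S8,S9} and {S3,S5,S6}.
On input q, block {S0,S8,S9} splits into {S0,S8} and {S9}.
Stable partition: {S0,S8} | {S12} | {S11} | {S1,S4,S7,S10} | {S3,S5,S6} | {S9} — 6 equivalence classes.
State S12 belongs to the block {S12}, which has 1 states.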